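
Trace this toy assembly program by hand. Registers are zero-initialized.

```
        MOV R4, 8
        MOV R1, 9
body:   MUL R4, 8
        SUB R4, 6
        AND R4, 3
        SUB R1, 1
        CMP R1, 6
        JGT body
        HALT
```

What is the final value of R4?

2

R4=8
R1=9
R4=8*8=64
R4=64-6=58
R4=58&3=2
R1=9-1=8
CMP R1, 6  (cmp 8,6)
JGT body: taken
R4=2*8=16
R4=16-6=10
R4=10&3=2
R1=8-1=7
CMP R1, 6  (cmp 7,6)
JGT body: taken
R4=2*8=16
R4=16-6=10
R4=10&3=2
R1=7-1=6
CMP R1, 6  (cmp 6,6)
JGT body: not taken
halt.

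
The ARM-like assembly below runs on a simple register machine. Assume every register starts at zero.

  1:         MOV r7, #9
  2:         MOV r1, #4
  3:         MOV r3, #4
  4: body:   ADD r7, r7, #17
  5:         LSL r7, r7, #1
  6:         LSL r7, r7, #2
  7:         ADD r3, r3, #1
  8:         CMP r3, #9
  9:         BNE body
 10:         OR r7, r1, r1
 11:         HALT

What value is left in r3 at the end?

9

MOV r7, #9 → r7=9
MOV r1, #4 → r1=4
MOV r3, #4 → r3=4
ADD r7, r7, #17 → r7=9+17=26
LSL r7, r7, #1 → r7=26<<1=52
LSL r7, r7, #2 → r7=52<<2=208
ADD r3, r3, #1 → r3=4+1=5
CMP r3, #9  (cmp 5,9)
BNE body: taken
ADD r7, r7, #17 → r7=208+17=225
LSL r7, r7, #1 → r7=225<<1=450
LSL r7, r7, #2 → r7=450<<2=1800
ADD r3, r3, #1 → r3=5+1=6
CMP r3, #9  (cmp 6,9)
BNE body: taken
ADD r7, r7, #17 → r7=1800+17=1817
LSL r7, r7, #1 → r7=1817<<1=3634
LSL r7, r7, #2 → r7=3634<<2=14536
ADD r3, r3, #1 → r3=6+1=7
CMP r3, #9  (cmp 7,9)
BNE body: taken
ADD r7, r7, #17 → r7=14536+17=14553
LSL r7, r7, #1 → r7=14553<<1=29106
LSL r7, r7, #2 → r7=29106<<2=116424
ADD r3, r3, #1 → r3=7+1=8
CMP r3, #9  (cmp 8,9)
BNE body: taken
ADD r7, r7, #17 → r7=116424+17=116441
LSL r7, r7, #1 → r7=116441<<1=232882
LSL r7, r7, #2 → r7=232882<<2=931528
ADD r3, r3, #1 → r3=8+1=9
CMP r3, #9  (cmp 9,9)
BNE body: not taken
OR r7, r1, r1 → r7=4|4=4
halt.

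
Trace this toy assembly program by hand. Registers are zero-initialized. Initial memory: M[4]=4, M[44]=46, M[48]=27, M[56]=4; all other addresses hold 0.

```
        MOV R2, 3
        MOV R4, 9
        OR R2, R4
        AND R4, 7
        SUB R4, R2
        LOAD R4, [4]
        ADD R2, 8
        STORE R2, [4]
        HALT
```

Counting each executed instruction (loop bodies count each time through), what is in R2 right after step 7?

19

MOV R2, 3 → R2=3
MOV R4, 9 → R4=9
OR R2, R4 → R2=3|9=11
AND R4, 7 → R4=9&7=1
SUB R4, R2 → R4=1-11=-10
LOAD R4, [4] → R4=M[4]=4
ADD R2, 8 → R2=11+8=19
After step 7: R2 = 19.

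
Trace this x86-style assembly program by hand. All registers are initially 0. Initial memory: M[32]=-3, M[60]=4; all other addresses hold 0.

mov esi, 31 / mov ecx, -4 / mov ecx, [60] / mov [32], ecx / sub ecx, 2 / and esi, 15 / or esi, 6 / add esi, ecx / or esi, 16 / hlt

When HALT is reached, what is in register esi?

after mov esi, 31: esi=31
after mov ecx, -4: ecx=-4
after mov ecx, [60]: ecx=M[60]=4
mov [32], ecx → M[32]=4
after sub ecx, 2: ecx=4-2=2
after and esi, 15: esi=31&15=15
after or esi, 6: esi=15|6=15
after add esi, ecx: esi=15+2=17
after or esi, 16: esi=17|16=17
halt.

17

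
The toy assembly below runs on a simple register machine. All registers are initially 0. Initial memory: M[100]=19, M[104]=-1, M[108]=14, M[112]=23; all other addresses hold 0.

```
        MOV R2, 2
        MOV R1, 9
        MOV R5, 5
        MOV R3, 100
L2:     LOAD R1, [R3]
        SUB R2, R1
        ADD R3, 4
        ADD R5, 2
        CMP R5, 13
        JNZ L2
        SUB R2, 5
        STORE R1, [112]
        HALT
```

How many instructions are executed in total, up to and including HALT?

R2=2
R1=9
R5=5
R3=100
R1=M[100]=19
R2=2-19=-17
R3=100+4=104
R5=5+2=7
CMP R5, 13  (cmp 7,13)
JNZ L2: taken
R1=M[104]=-1
R2=(-17)-(-1)=-16
R3=104+4=108
R5=7+2=9
CMP R5, 13  (cmp 9,13)
JNZ L2: taken
R1=M[108]=14
R2=(-16)-14=-30
R3=108+4=112
R5=9+2=11
CMP R5, 13  (cmp 11,13)
JNZ L2: taken
R1=M[112]=23
R2=(-30)-23=-53
R3=112+4=116
R5=11+2=13
CMP R5, 13  (cmp 13,13)
JNZ L2: not taken
R2=(-53)-5=-58
STORE R1, [112] → M[112]=23
halt.
Total executed instructions: 31.

31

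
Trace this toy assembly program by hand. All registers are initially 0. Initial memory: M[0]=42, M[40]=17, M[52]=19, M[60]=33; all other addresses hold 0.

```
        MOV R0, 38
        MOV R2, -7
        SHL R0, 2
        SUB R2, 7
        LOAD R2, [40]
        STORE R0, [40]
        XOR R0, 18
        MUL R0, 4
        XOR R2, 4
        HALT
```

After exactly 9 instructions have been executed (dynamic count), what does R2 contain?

21

R0=38
R2=-7
R0=38<<2=152
R2=(-7)-7=-14
R2=M[40]=17
STORE R0, [40] → M[40]=152
R0=152^18=138
R0=138*4=552
R2=17^4=21
After step 9: R2 = 21.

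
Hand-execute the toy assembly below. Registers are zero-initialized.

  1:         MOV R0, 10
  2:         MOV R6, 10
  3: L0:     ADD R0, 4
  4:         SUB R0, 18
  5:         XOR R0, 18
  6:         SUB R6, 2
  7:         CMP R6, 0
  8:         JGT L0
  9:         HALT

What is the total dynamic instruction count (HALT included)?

after MOV R0, 10: R0=10
after MOV R6, 10: R6=10
after ADD R0, 4: R0=10+4=14
after SUB R0, 18: R0=14-18=-4
after XOR R0, 18: R0=(-4)^18=-18
after SUB R6, 2: R6=10-2=8
CMP R6, 0  (cmp 8,0)
JGT L0: taken
after ADD R0, 4: R0=(-18)+4=-14
after SUB R0, 18: R0=(-14)-18=-32
after XOR R0, 18: R0=(-32)^18=-14
after SUB R6, 2: R6=8-2=6
CMP R6, 0  (cmp 6,0)
JGT L0: taken
after ADD R0, 4: R0=(-14)+4=-10
after SUB R0, 18: R0=(-10)-18=-28
after XOR R0, 18: R0=(-28)^18=-10
after SUB R6, 2: R6=6-2=4
CMP R6, 0  (cmp 4,0)
JGT L0: taken
after ADD R0, 4: R0=(-10)+4=-6
after SUB R0, 18: R0=(-6)-18=-24
after XOR R0, 18: R0=(-24)^18=-6
after SUB R6, 2: R6=4-2=2
CMP R6, 0  (cmp 2,0)
JGT L0: taken
after ADD R0, 4: R0=(-6)+4=-2
after SUB R0, 18: R0=(-2)-18=-20
after XOR R0, 18: R0=(-20)^18=-2
after SUB R6, 2: R6=2-2=0
CMP R6, 0  (cmp 0,0)
JGT L0: not taken
halt.
Total executed instructions: 33.

33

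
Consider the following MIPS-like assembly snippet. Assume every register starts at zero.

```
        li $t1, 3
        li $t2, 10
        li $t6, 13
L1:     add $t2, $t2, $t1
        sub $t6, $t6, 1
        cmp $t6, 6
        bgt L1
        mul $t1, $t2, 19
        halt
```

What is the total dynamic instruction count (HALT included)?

33

$t1=3
$t2=10
$t6=13
$t2=10+3=13
$t6=13-1=12
cmp $t6, 6  (cmp 12,6)
bgt L1: taken
$t2=13+3=16
$t6=12-1=11
cmp $t6, 6  (cmp 11,6)
bgt L1: taken
$t2=16+3=19
$t6=11-1=10
cmp $t6, 6  (cmp 10,6)
bgt L1: taken
$t2=19+3=22
$t6=10-1=9
cmp $t6, 6  (cmp 9,6)
bgt L1: taken
$t2=22+3=25
$t6=9-1=8
cmp $t6, 6  (cmp 8,6)
bgt L1: taken
$t2=25+3=28
$t6=8-1=7
cmp $t6, 6  (cmp 7,6)
bgt L1: taken
$t2=28+3=31
$t6=7-1=6
cmp $t6, 6  (cmp 6,6)
bgt L1: not taken
$t1=31*19=589
halt.
Total executed instructions: 33.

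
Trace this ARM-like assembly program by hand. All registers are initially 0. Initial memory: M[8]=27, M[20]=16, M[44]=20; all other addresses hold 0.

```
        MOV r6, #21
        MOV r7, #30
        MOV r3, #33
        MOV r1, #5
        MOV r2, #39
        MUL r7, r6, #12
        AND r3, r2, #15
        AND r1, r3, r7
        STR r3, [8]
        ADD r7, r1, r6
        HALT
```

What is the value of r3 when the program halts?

after MOV r6, #21: r6=21
after MOV r7, #30: r7=30
after MOV r3, #33: r3=33
after MOV r1, #5: r1=5
after MOV r2, #39: r2=39
after MUL r7, r6, #12: r7=21*12=252
after AND r3, r2, #15: r3=39&15=7
after AND r1, r3, r7: r1=7&252=4
STR r3, [8] → M[8]=7
after ADD r7, r1, r6: r7=4+21=25
halt.

7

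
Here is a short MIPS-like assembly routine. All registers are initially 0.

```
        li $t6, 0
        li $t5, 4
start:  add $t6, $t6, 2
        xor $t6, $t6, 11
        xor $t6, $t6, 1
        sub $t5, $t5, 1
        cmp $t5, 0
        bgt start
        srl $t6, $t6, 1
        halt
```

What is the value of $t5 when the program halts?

0

li $t6, 0 → $t6=0
li $t5, 4 → $t5=4
add $t6, $t6, 2 → $t6=0+2=2
xor $t6, $t6, 11 → $t6=2^11=9
xor $t6, $t6, 1 → $t6=9^1=8
sub $t5, $t5, 1 → $t5=4-1=3
cmp $t5, 0  (cmp 3,0)
bgt start: taken
add $t6, $t6, 2 → $t6=8+2=10
xor $t6, $t6, 11 → $t6=10^11=1
xor $t6, $t6, 1 → $t6=1^1=0
sub $t5, $t5, 1 → $t5=3-1=2
cmp $t5, 0  (cmp 2,0)
bgt start: taken
add $t6, $t6, 2 → $t6=0+2=2
xor $t6, $t6, 11 → $t6=2^11=9
xor $t6, $t6, 1 → $t6=9^1=8
sub $t5, $t5, 1 → $t5=2-1=1
cmp $t5, 0  (cmp 1,0)
bgt start: taken
add $t6, $t6, 2 → $t6=8+2=10
xor $t6, $t6, 11 → $t6=10^11=1
xor $t6, $t6, 1 → $t6=1^1=0
sub $t5, $t5, 1 → $t5=1-1=0
cmp $t5, 0  (cmp 0,0)
bgt start: not taken
srl $t6, $t6, 1 → $t6=0>>1=0
halt.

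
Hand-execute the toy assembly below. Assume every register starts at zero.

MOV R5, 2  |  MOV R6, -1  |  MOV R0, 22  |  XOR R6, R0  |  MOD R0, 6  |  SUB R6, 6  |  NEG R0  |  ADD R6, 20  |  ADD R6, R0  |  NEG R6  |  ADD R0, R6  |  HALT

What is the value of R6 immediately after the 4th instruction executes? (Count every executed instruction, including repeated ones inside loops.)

-23

R5=2
R6=-1
R0=22
R6=(-1)^22=-23
After step 4: R6 = -23.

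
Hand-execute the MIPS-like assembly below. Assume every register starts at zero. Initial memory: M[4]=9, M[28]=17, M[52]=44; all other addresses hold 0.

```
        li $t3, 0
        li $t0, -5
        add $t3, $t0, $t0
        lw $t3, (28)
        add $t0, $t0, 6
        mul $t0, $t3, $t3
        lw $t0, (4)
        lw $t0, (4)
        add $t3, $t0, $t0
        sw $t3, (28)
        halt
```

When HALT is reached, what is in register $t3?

li $t3, 0 → $t3=0
li $t0, -5 → $t0=-5
add $t3, $t0, $t0 → $t3=(-5)+(-5)=-10
lw $t3, (28) → $t3=M[28]=17
add $t0, $t0, 6 → $t0=(-5)+6=1
mul $t0, $t3, $t3 → $t0=17*17=289
lw $t0, (4) → $t0=M[4]=9
lw $t0, (4) → $t0=M[4]=9
add $t3, $t0, $t0 → $t3=9+9=18
sw $t3, (28) → M[28]=18
halt.

18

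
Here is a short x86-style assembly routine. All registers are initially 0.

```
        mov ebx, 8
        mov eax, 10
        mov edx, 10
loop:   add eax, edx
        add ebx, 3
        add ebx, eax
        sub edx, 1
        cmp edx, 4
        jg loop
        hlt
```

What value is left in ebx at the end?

mov ebx, 8 → ebx=8
mov eax, 10 → eax=10
mov edx, 10 → edx=10
add eax, edx → eax=10+10=20
add ebx, 3 → ebx=8+3=11
add ebx, eax → ebx=11+20=31
sub edx, 1 → edx=10-1=9
cmp edx, 4  (cmp 9,4)
jg loop: taken
add eax, edx → eax=20+9=29
add ebx, 3 → ebx=31+3=34
add ebx, eax → ebx=34+29=63
sub edx, 1 → edx=9-1=8
cmp edx, 4  (cmp 8,4)
jg loop: taken
add eax, edx → eax=29+8=37
add ebx, 3 → ebx=63+3=66
add ebx, eax → ebx=66+37=103
sub edx, 1 → edx=8-1=7
cmp edx, 4  (cmp 7,4)
jg loop: taken
add eax, edx → eax=37+7=44
add ebx, 3 → ebx=103+3=106
add ebx, eax → ebx=106+44=150
sub edx, 1 → edx=7-1=6
cmp edx, 4  (cmp 6,4)
jg loop: taken
add eax, edx → eax=44+6=50
add ebx, 3 → ebx=150+3=153
add ebx, eax → ebx=153+50=203
sub edx, 1 → edx=6-1=5
cmp edx, 4  (cmp 5,4)
jg loop: taken
add eax, edx → eax=50+5=55
add ebx, 3 → ebx=203+3=206
add ebx, eax → ebx=206+55=261
sub edx, 1 → edx=5-1=4
cmp edx, 4  (cmp 4,4)
jg loop: not taken
halt.

261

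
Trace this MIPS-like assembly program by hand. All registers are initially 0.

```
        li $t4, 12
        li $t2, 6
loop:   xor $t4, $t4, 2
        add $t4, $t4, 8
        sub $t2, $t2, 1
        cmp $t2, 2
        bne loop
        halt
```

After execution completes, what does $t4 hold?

after li $t4, 12: $t4=12
after li $t2, 6: $t2=6
after xor $t4, $t4, 2: $t4=12^2=14
after add $t4, $t4, 8: $t4=14+8=22
after sub $t2, $t2, 1: $t2=6-1=5
cmp $t2, 2  (cmp 5,2)
bne loop: taken
after xor $t4, $t4, 2: $t4=22^2=20
after add $t4, $t4, 8: $t4=20+8=28
after sub $t2, $t2, 1: $t2=5-1=4
cmp $t2, 2  (cmp 4,2)
bne loop: taken
after xor $t4, $t4, 2: $t4=28^2=30
after add $t4, $t4, 8: $t4=30+8=38
after sub $t2, $t2, 1: $t2=4-1=3
cmp $t2, 2  (cmp 3,2)
bne loop: taken
after xor $t4, $t4, 2: $t4=38^2=36
after add $t4, $t4, 8: $t4=36+8=44
after sub $t2, $t2, 1: $t2=3-1=2
cmp $t2, 2  (cmp 2,2)
bne loop: not taken
halt.

44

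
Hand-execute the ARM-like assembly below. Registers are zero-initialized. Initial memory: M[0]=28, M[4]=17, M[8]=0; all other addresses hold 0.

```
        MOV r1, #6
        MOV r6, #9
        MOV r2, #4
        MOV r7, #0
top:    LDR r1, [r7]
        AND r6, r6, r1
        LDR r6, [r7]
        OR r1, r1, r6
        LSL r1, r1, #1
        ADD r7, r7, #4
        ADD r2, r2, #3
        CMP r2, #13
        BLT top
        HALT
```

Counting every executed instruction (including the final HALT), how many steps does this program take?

32

after MOV r1, #6: r1=6
after MOV r6, #9: r6=9
after MOV r2, #4: r2=4
after MOV r7, #0: r7=0
after LDR r1, [r7]: r1=M[0]=28
after AND r6, r6, r1: r6=9&28=8
after LDR r6, [r7]: r6=M[0]=28
after OR r1, r1, r6: r1=28|28=28
after LSL r1, r1, #1: r1=28<<1=56
after ADD r7, r7, #4: r7=0+4=4
after ADD r2, r2, #3: r2=4+3=7
CMP r2, #13  (cmp 7,13)
BLT top: taken
after LDR r1, [r7]: r1=M[4]=17
after AND r6, r6, r1: r6=28&17=16
after LDR r6, [r7]: r6=M[4]=17
after OR r1, r1, r6: r1=17|17=17
after LSL r1, r1, #1: r1=17<<1=34
after ADD r7, r7, #4: r7=4+4=8
after ADD r2, r2, #3: r2=7+3=10
CMP r2, #13  (cmp 10,13)
BLT top: taken
after LDR r1, [r7]: r1=M[8]=0
after AND r6, r6, r1: r6=17&0=0
after LDR r6, [r7]: r6=M[8]=0
after OR r1, r1, r6: r1=0|0=0
after LSL r1, r1, #1: r1=0<<1=0
after ADD r7, r7, #4: r7=8+4=12
after ADD r2, r2, #3: r2=10+3=13
CMP r2, #13  (cmp 13,13)
BLT top: not taken
halt.
Total executed instructions: 32.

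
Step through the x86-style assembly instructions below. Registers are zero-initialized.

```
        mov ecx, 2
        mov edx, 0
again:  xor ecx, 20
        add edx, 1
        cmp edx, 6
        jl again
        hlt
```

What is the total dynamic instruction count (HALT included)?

27

ecx=2
edx=0
ecx=2^20=22
edx=0+1=1
cmp edx, 6  (cmp 1,6)
jl again: taken
ecx=22^20=2
edx=1+1=2
cmp edx, 6  (cmp 2,6)
jl again: taken
ecx=2^20=22
edx=2+1=3
cmp edx, 6  (cmp 3,6)
jl again: taken
ecx=22^20=2
edx=3+1=4
cmp edx, 6  (cmp 4,6)
jl again: taken
ecx=2^20=22
edx=4+1=5
cmp edx, 6  (cmp 5,6)
jl again: taken
ecx=22^20=2
edx=5+1=6
cmp edx, 6  (cmp 6,6)
jl again: not taken
halt.
Total executed instructions: 27.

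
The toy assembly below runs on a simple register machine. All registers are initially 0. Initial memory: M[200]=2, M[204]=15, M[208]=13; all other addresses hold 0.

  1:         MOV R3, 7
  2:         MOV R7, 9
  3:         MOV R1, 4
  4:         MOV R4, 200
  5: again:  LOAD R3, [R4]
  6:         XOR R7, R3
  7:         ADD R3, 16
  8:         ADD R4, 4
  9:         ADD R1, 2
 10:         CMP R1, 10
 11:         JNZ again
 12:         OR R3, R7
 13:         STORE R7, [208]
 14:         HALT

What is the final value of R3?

after MOV R3, 7: R3=7
after MOV R7, 9: R7=9
after MOV R1, 4: R1=4
after MOV R4, 200: R4=200
after LOAD R3, [R4]: R3=M[200]=2
after XOR R7, R3: R7=9^2=11
after ADD R3, 16: R3=2+16=18
after ADD R4, 4: R4=200+4=204
after ADD R1, 2: R1=4+2=6
CMP R1, 10  (cmp 6,10)
JNZ again: taken
after LOAD R3, [R4]: R3=M[204]=15
after XOR R7, R3: R7=11^15=4
after ADD R3, 16: R3=15+16=31
after ADD R4, 4: R4=204+4=208
after ADD R1, 2: R1=6+2=8
CMP R1, 10  (cmp 8,10)
JNZ again: taken
after LOAD R3, [R4]: R3=M[208]=13
after XOR R7, R3: R7=4^13=9
after ADD R3, 16: R3=13+16=29
after ADD R4, 4: R4=208+4=212
after ADD R1, 2: R1=8+2=10
CMP R1, 10  (cmp 10,10)
JNZ again: not taken
after OR R3, R7: R3=29|9=29
STORE R7, [208] → M[208]=9
halt.

29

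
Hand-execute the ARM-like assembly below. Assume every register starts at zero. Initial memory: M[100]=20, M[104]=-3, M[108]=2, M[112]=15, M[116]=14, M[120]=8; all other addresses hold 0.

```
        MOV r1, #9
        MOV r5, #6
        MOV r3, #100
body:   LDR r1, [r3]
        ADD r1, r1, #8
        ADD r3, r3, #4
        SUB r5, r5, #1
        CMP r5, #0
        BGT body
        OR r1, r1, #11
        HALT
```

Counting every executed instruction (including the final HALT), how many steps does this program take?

r1=9
r5=6
r3=100
r1=M[100]=20
r1=20+8=28
r3=100+4=104
r5=6-1=5
CMP r5, #0  (cmp 5,0)
BGT body: taken
r1=M[104]=-3
r1=(-3)+8=5
r3=104+4=108
r5=5-1=4
CMP r5, #0  (cmp 4,0)
BGT body: taken
r1=M[108]=2
r1=2+8=10
r3=108+4=112
r5=4-1=3
CMP r5, #0  (cmp 3,0)
BGT body: taken
r1=M[112]=15
r1=15+8=23
r3=112+4=116
r5=3-1=2
CMP r5, #0  (cmp 2,0)
BGT body: taken
r1=M[116]=14
r1=14+8=22
r3=116+4=120
r5=2-1=1
CMP r5, #0  (cmp 1,0)
BGT body: taken
r1=M[120]=8
r1=8+8=16
r3=120+4=124
r5=1-1=0
CMP r5, #0  (cmp 0,0)
BGT body: not taken
r1=16|11=27
halt.
Total executed instructions: 41.

41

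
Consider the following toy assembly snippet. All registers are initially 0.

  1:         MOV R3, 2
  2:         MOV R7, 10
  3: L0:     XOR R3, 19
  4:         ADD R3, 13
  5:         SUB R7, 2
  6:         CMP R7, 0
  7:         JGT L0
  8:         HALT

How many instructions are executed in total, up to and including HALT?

28

MOV R3, 2 → R3=2
MOV R7, 10 → R7=10
XOR R3, 19 → R3=2^19=17
ADD R3, 13 → R3=17+13=30
SUB R7, 2 → R7=10-2=8
CMP R7, 0  (cmp 8,0)
JGT L0: taken
XOR R3, 19 → R3=30^19=13
ADD R3, 13 → R3=13+13=26
SUB R7, 2 → R7=8-2=6
CMP R7, 0  (cmp 6,0)
JGT L0: taken
XOR R3, 19 → R3=26^19=9
ADD R3, 13 → R3=9+13=22
SUB R7, 2 → R7=6-2=4
CMP R7, 0  (cmp 4,0)
JGT L0: taken
XOR R3, 19 → R3=22^19=5
ADD R3, 13 → R3=5+13=18
SUB R7, 2 → R7=4-2=2
CMP R7, 0  (cmp 2,0)
JGT L0: taken
XOR R3, 19 → R3=18^19=1
ADD R3, 13 → R3=1+13=14
SUB R7, 2 → R7=2-2=0
CMP R7, 0  (cmp 0,0)
JGT L0: not taken
halt.
Total executed instructions: 28.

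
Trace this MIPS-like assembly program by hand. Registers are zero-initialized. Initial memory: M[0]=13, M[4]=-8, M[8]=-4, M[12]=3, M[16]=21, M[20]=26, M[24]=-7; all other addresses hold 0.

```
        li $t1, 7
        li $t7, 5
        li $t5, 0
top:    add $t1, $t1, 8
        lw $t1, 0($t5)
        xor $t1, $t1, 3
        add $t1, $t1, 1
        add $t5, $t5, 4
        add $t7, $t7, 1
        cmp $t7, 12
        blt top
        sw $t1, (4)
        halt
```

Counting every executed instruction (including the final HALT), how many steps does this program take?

61

after li $t1, 7: $t1=7
after li $t7, 5: $t7=5
after li $t5, 0: $t5=0
after add $t1, $t1, 8: $t1=7+8=15
after lw $t1, 0($t5): $t1=M[0]=13
after xor $t1, $t1, 3: $t1=13^3=14
after add $t1, $t1, 1: $t1=14+1=15
after add $t5, $t5, 4: $t5=0+4=4
after add $t7, $t7, 1: $t7=5+1=6
cmp $t7, 12  (cmp 6,12)
blt top: taken
after add $t1, $t1, 8: $t1=15+8=23
after lw $t1, 0($t5): $t1=M[4]=-8
after xor $t1, $t1, 3: $t1=(-8)^3=-5
after add $t1, $t1, 1: $t1=(-5)+1=-4
after add $t5, $t5, 4: $t5=4+4=8
after add $t7, $t7, 1: $t7=6+1=7
cmp $t7, 12  (cmp 7,12)
blt top: taken
after add $t1, $t1, 8: $t1=(-4)+8=4
after lw $t1, 0($t5): $t1=M[8]=-4
after xor $t1, $t1, 3: $t1=(-4)^3=-1
after add $t1, $t1, 1: $t1=(-1)+1=0
after add $t5, $t5, 4: $t5=8+4=12
after add $t7, $t7, 1: $t7=7+1=8
cmp $t7, 12  (cmp 8,12)
blt top: taken
after add $t1, $t1, 8: $t1=0+8=8
after lw $t1, 0($t5): $t1=M[12]=3
after xor $t1, $t1, 3: $t1=3^3=0
after add $t1, $t1, 1: $t1=0+1=1
after add $t5, $t5, 4: $t5=12+4=16
after add $t7, $t7, 1: $t7=8+1=9
cmp $t7, 12  (cmp 9,12)
blt top: taken
after add $t1, $t1, 8: $t1=1+8=9
after lw $t1, 0($t5): $t1=M[16]=21
after xor $t1, $t1, 3: $t1=21^3=22
after add $t1, $t1, 1: $t1=22+1=23
after add $t5, $t5, 4: $t5=16+4=20
after add $t7, $t7, 1: $t7=9+1=10
cmp $t7, 12  (cmp 10,12)
blt top: taken
after add $t1, $t1, 8: $t1=23+8=31
after lw $t1, 0($t5): $t1=M[20]=26
after xor $t1, $t1, 3: $t1=26^3=25
after add $t1, $t1, 1: $t1=25+1=26
after add $t5, $t5, 4: $t5=20+4=24
after add $t7, $t7, 1: $t7=10+1=11
cmp $t7, 12  (cmp 11,12)
blt top: taken
after add $t1, $t1, 8: $t1=26+8=34
after lw $t1, 0($t5): $t1=M[24]=-7
after xor $t1, $t1, 3: $t1=(-7)^3=-6
after add $t1, $t1, 1: $t1=(-6)+1=-5
after add $t5, $t5, 4: $t5=24+4=28
after add $t7, $t7, 1: $t7=11+1=12
cmp $t7, 12  (cmp 12,12)
blt top: not taken
sw $t1, (4) → M[4]=-5
halt.
Total executed instructions: 61.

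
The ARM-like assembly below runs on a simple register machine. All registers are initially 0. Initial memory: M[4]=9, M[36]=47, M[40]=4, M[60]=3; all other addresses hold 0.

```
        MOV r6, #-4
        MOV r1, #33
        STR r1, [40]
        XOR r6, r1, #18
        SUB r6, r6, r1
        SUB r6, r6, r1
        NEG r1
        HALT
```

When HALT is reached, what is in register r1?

-33

r6=-4
r1=33
STR r1, [40] → M[40]=33
r6=33^18=51
r6=51-33=18
r6=18-33=-15
r1=-(33)=-33
halt.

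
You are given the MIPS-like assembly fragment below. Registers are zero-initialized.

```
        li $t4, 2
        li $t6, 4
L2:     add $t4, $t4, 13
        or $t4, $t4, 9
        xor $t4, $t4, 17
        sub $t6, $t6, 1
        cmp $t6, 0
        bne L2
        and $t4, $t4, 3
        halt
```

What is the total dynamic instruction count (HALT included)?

after li $t4, 2: $t4=2
after li $t6, 4: $t6=4
after add $t4, $t4, 13: $t4=2+13=15
after or $t4, $t4, 9: $t4=15|9=15
after xor $t4, $t4, 17: $t4=15^17=30
after sub $t6, $t6, 1: $t6=4-1=3
cmp $t6, 0  (cmp 3,0)
bne L2: taken
after add $t4, $t4, 13: $t4=30+13=43
after or $t4, $t4, 9: $t4=43|9=43
after xor $t4, $t4, 17: $t4=43^17=58
after sub $t6, $t6, 1: $t6=3-1=2
cmp $t6, 0  (cmp 2,0)
bne L2: taken
after add $t4, $t4, 13: $t4=58+13=71
after or $t4, $t4, 9: $t4=71|9=79
after xor $t4, $t4, 17: $t4=79^17=94
after sub $t6, $t6, 1: $t6=2-1=1
cmp $t6, 0  (cmp 1,0)
bne L2: taken
after add $t4, $t4, 13: $t4=94+13=107
after or $t4, $t4, 9: $t4=107|9=107
after xor $t4, $t4, 17: $t4=107^17=122
after sub $t6, $t6, 1: $t6=1-1=0
cmp $t6, 0  (cmp 0,0)
bne L2: not taken
after and $t4, $t4, 3: $t4=122&3=2
halt.
Total executed instructions: 28.

28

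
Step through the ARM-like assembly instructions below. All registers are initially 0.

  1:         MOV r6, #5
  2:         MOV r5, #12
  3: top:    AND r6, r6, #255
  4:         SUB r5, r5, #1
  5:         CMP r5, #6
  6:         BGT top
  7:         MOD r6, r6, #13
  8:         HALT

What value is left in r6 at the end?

MOV r6, #5 → r6=5
MOV r5, #12 → r5=12
AND r6, r6, #255 → r6=5&255=5
SUB r5, r5, #1 → r5=12-1=11
CMP r5, #6  (cmp 11,6)
BGT top: taken
AND r6, r6, #255 → r6=5&255=5
SUB r5, r5, #1 → r5=11-1=10
CMP r5, #6  (cmp 10,6)
BGT top: taken
AND r6, r6, #255 → r6=5&255=5
SUB r5, r5, #1 → r5=10-1=9
CMP r5, #6  (cmp 9,6)
BGT top: taken
AND r6, r6, #255 → r6=5&255=5
SUB r5, r5, #1 → r5=9-1=8
CMP r5, #6  (cmp 8,6)
BGT top: taken
AND r6, r6, #255 → r6=5&255=5
SUB r5, r5, #1 → r5=8-1=7
CMP r5, #6  (cmp 7,6)
BGT top: taken
AND r6, r6, #255 → r6=5&255=5
SUB r5, r5, #1 → r5=7-1=6
CMP r5, #6  (cmp 6,6)
BGT top: not taken
MOD r6, r6, #13 → r6=5%13=5
halt.

5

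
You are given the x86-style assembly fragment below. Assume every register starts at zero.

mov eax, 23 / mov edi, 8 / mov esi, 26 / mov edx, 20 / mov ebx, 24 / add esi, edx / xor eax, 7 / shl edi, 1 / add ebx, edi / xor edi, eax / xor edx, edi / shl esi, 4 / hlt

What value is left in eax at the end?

mov eax, 23 → eax=23
mov edi, 8 → edi=8
mov esi, 26 → esi=26
mov edx, 20 → edx=20
mov ebx, 24 → ebx=24
add esi, edx → esi=26+20=46
xor eax, 7 → eax=23^7=16
shl edi, 1 → edi=8<<1=16
add ebx, edi → ebx=24+16=40
xor edi, eax → edi=16^16=0
xor edx, edi → edx=20^0=20
shl esi, 4 → esi=46<<4=736
halt.

16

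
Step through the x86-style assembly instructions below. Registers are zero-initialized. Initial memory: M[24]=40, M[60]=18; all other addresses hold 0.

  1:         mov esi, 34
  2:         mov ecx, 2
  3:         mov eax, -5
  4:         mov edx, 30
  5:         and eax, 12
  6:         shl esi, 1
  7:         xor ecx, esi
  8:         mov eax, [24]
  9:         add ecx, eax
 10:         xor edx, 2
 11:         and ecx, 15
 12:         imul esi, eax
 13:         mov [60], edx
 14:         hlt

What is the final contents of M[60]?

28

after mov esi, 34: esi=34
after mov ecx, 2: ecx=2
after mov eax, -5: eax=-5
after mov edx, 30: edx=30
after and eax, 12: eax=(-5)&12=8
after shl esi, 1: esi=34<<1=68
after xor ecx, esi: ecx=2^68=70
after mov eax, [24]: eax=M[24]=40
after add ecx, eax: ecx=70+40=110
after xor edx, 2: edx=30^2=28
after and ecx, 15: ecx=110&15=14
after imul esi, eax: esi=68*40=2720
mov [60], edx → M[60]=28
halt.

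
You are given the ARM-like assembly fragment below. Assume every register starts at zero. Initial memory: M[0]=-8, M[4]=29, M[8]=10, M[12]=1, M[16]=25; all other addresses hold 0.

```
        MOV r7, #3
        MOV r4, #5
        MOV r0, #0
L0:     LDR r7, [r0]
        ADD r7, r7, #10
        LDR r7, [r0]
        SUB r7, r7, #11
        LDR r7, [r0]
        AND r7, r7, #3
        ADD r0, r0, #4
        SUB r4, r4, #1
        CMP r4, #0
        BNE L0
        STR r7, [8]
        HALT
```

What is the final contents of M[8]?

r7=3
r4=5
r0=0
r7=M[0]=-8
r7=(-8)+10=2
r7=M[0]=-8
r7=(-8)-11=-19
r7=M[0]=-8
r7=(-8)&3=0
r0=0+4=4
r4=5-1=4
CMP r4, #0  (cmp 4,0)
BNE L0: taken
r7=M[4]=29
r7=29+10=39
r7=M[4]=29
r7=29-11=18
r7=M[4]=29
r7=29&3=1
r0=4+4=8
r4=4-1=3
CMP r4, #0  (cmp 3,0)
BNE L0: taken
r7=M[8]=10
r7=10+10=20
r7=M[8]=10
r7=10-11=-1
r7=M[8]=10
r7=10&3=2
r0=8+4=12
r4=3-1=2
CMP r4, #0  (cmp 2,0)
BNE L0: taken
r7=M[12]=1
r7=1+10=11
r7=M[12]=1
r7=1-11=-10
r7=M[12]=1
r7=1&3=1
r0=12+4=16
r4=2-1=1
CMP r4, #0  (cmp 1,0)
BNE L0: taken
r7=M[16]=25
r7=25+10=35
r7=M[16]=25
r7=25-11=14
r7=M[16]=25
r7=25&3=1
r0=16+4=20
r4=1-1=0
CMP r4, #0  (cmp 0,0)
BNE L0: not taken
STR r7, [8] → M[8]=1
halt.

1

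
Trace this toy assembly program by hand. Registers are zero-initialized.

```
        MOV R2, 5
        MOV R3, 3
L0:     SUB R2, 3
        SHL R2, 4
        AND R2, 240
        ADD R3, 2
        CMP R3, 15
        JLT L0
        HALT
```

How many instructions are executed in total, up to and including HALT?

39

after MOV R2, 5: R2=5
after MOV R3, 3: R3=3
after SUB R2, 3: R2=5-3=2
after SHL R2, 4: R2=2<<4=32
after AND R2, 240: R2=32&240=32
after ADD R3, 2: R3=3+2=5
CMP R3, 15  (cmp 5,15)
JLT L0: taken
after SUB R2, 3: R2=32-3=29
after SHL R2, 4: R2=29<<4=464
after AND R2, 240: R2=464&240=208
after ADD R3, 2: R3=5+2=7
CMP R3, 15  (cmp 7,15)
JLT L0: taken
after SUB R2, 3: R2=208-3=205
after SHL R2, 4: R2=205<<4=3280
after AND R2, 240: R2=3280&240=208
after ADD R3, 2: R3=7+2=9
CMP R3, 15  (cmp 9,15)
JLT L0: taken
after SUB R2, 3: R2=208-3=205
after SHL R2, 4: R2=205<<4=3280
after AND R2, 240: R2=3280&240=208
after ADD R3, 2: R3=9+2=11
CMP R3, 15  (cmp 11,15)
JLT L0: taken
after SUB R2, 3: R2=208-3=205
after SHL R2, 4: R2=205<<4=3280
after AND R2, 240: R2=3280&240=208
after ADD R3, 2: R3=11+2=13
CMP R3, 15  (cmp 13,15)
JLT L0: taken
after SUB R2, 3: R2=208-3=205
after SHL R2, 4: R2=205<<4=3280
after AND R2, 240: R2=3280&240=208
after ADD R3, 2: R3=13+2=15
CMP R3, 15  (cmp 15,15)
JLT L0: not taken
halt.
Total executed instructions: 39.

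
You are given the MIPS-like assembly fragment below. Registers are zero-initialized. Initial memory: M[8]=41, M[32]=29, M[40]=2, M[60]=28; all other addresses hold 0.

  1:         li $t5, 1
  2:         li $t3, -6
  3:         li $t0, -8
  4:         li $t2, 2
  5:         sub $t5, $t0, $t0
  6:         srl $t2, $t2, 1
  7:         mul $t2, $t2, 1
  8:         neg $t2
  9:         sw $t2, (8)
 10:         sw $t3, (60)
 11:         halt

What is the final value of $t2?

li $t5, 1 → $t5=1
li $t3, -6 → $t3=-6
li $t0, -8 → $t0=-8
li $t2, 2 → $t2=2
sub $t5, $t0, $t0 → $t5=(-8)-(-8)=0
srl $t2, $t2, 1 → $t2=2>>1=1
mul $t2, $t2, 1 → $t2=1*1=1
neg $t2 → $t2=-(1)=-1
sw $t2, (8) → M[8]=-1
sw $t3, (60) → M[60]=-6
halt.

-1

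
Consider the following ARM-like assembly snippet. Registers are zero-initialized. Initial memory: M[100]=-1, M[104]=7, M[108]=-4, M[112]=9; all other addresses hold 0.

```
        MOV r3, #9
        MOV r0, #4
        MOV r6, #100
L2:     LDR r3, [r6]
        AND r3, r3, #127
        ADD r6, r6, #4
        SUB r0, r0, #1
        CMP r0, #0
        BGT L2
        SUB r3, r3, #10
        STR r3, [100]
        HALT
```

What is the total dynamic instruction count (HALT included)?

after MOV r3, #9: r3=9
after MOV r0, #4: r0=4
after MOV r6, #100: r6=100
after LDR r3, [r6]: r3=M[100]=-1
after AND r3, r3, #127: r3=(-1)&127=127
after ADD r6, r6, #4: r6=100+4=104
after SUB r0, r0, #1: r0=4-1=3
CMP r0, #0  (cmp 3,0)
BGT L2: taken
after LDR r3, [r6]: r3=M[104]=7
after AND r3, r3, #127: r3=7&127=7
after ADD r6, r6, #4: r6=104+4=108
after SUB r0, r0, #1: r0=3-1=2
CMP r0, #0  (cmp 2,0)
BGT L2: taken
after LDR r3, [r6]: r3=M[108]=-4
after AND r3, r3, #127: r3=(-4)&127=124
after ADD r6, r6, #4: r6=108+4=112
after SUB r0, r0, #1: r0=2-1=1
CMP r0, #0  (cmp 1,0)
BGT L2: taken
after LDR r3, [r6]: r3=M[112]=9
after AND r3, r3, #127: r3=9&127=9
after ADD r6, r6, #4: r6=112+4=116
after SUB r0, r0, #1: r0=1-1=0
CMP r0, #0  (cmp 0,0)
BGT L2: not taken
after SUB r3, r3, #10: r3=9-10=-1
STR r3, [100] → M[100]=-1
halt.
Total executed instructions: 30.

30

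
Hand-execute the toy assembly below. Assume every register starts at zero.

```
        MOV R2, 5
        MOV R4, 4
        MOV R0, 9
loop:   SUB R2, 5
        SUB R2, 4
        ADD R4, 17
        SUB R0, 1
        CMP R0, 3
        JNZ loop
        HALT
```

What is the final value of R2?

-49

MOV R2, 5 → R2=5
MOV R4, 4 → R4=4
MOV R0, 9 → R0=9
SUB R2, 5 → R2=5-5=0
SUB R2, 4 → R2=0-4=-4
ADD R4, 17 → R4=4+17=21
SUB R0, 1 → R0=9-1=8
CMP R0, 3  (cmp 8,3)
JNZ loop: taken
SUB R2, 5 → R2=(-4)-5=-9
SUB R2, 4 → R2=(-9)-4=-13
ADD R4, 17 → R4=21+17=38
SUB R0, 1 → R0=8-1=7
CMP R0, 3  (cmp 7,3)
JNZ loop: taken
SUB R2, 5 → R2=(-13)-5=-18
SUB R2, 4 → R2=(-18)-4=-22
ADD R4, 17 → R4=38+17=55
SUB R0, 1 → R0=7-1=6
CMP R0, 3  (cmp 6,3)
JNZ loop: taken
SUB R2, 5 → R2=(-22)-5=-27
SUB R2, 4 → R2=(-27)-4=-31
ADD R4, 17 → R4=55+17=72
SUB R0, 1 → R0=6-1=5
CMP R0, 3  (cmp 5,3)
JNZ loop: taken
SUB R2, 5 → R2=(-31)-5=-36
SUB R2, 4 → R2=(-36)-4=-40
ADD R4, 17 → R4=72+17=89
SUB R0, 1 → R0=5-1=4
CMP R0, 3  (cmp 4,3)
JNZ loop: taken
SUB R2, 5 → R2=(-40)-5=-45
SUB R2, 4 → R2=(-45)-4=-49
ADD R4, 17 → R4=89+17=106
SUB R0, 1 → R0=4-1=3
CMP R0, 3  (cmp 3,3)
JNZ loop: not taken
halt.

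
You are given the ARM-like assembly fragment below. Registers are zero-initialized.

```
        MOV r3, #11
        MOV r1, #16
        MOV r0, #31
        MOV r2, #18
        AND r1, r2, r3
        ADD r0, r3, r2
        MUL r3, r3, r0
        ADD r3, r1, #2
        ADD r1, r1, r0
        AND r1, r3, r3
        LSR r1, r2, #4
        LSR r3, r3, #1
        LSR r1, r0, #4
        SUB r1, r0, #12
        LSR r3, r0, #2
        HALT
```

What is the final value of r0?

29

r3=11
r1=16
r0=31
r2=18
r1=18&11=2
r0=11+18=29
r3=11*29=319
r3=2+2=4
r1=2+29=31
r1=4&4=4
r1=18>>4=1
r3=4>>1=2
r1=29>>4=1
r1=29-12=17
r3=29>>2=7
halt.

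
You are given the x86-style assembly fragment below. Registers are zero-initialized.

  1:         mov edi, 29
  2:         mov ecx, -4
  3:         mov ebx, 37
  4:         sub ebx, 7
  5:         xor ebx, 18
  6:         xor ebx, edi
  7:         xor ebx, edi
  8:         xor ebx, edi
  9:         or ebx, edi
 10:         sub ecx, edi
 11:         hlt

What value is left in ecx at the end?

-33

after mov edi, 29: edi=29
after mov ecx, -4: ecx=-4
after mov ebx, 37: ebx=37
after sub ebx, 7: ebx=37-7=30
after xor ebx, 18: ebx=30^18=12
after xor ebx, edi: ebx=12^29=17
after xor ebx, edi: ebx=17^29=12
after xor ebx, edi: ebx=12^29=17
after or ebx, edi: ebx=17|29=29
after sub ecx, edi: ecx=(-4)-29=-33
halt.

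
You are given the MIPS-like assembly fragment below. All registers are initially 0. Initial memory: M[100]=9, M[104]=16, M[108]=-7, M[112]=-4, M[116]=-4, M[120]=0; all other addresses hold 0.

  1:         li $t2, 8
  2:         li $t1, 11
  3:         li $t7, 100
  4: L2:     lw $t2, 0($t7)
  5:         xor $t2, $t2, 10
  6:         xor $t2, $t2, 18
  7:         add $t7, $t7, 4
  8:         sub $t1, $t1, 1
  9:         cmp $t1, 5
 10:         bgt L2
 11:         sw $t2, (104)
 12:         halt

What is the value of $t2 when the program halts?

24

$t2=8
$t1=11
$t7=100
$t2=M[100]=9
$t2=9^10=3
$t2=3^18=17
$t7=100+4=104
$t1=11-1=10
cmp $t1, 5  (cmp 10,5)
bgt L2: taken
$t2=M[104]=16
$t2=16^10=26
$t2=26^18=8
$t7=104+4=108
$t1=10-1=9
cmp $t1, 5  (cmp 9,5)
bgt L2: taken
$t2=M[108]=-7
$t2=(-7)^10=-13
$t2=(-13)^18=-31
$t7=108+4=112
$t1=9-1=8
cmp $t1, 5  (cmp 8,5)
bgt L2: taken
$t2=M[112]=-4
$t2=(-4)^10=-10
$t2=(-10)^18=-28
$t7=112+4=116
$t1=8-1=7
cmp $t1, 5  (cmp 7,5)
bgt L2: taken
$t2=M[116]=-4
$t2=(-4)^10=-10
$t2=(-10)^18=-28
$t7=116+4=120
$t1=7-1=6
cmp $t1, 5  (cmp 6,5)
bgt L2: taken
$t2=M[120]=0
$t2=0^10=10
$t2=10^18=24
$t7=120+4=124
$t1=6-1=5
cmp $t1, 5  (cmp 5,5)
bgt L2: not taken
sw $t2, (104) → M[104]=24
halt.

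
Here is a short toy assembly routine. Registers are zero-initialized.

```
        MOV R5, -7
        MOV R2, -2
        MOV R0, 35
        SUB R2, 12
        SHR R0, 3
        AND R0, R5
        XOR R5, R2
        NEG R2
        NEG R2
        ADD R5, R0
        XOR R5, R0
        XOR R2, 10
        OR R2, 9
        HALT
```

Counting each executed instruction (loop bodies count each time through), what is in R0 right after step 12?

0

R5=-7
R2=-2
R0=35
R2=(-2)-12=-14
R0=35>>3=4
R0=4&(-7)=0
R5=(-7)^(-14)=11
R2=-(-14)=14
R2=-(14)=-14
R5=11+0=11
R5=11^0=11
R2=(-14)^10=-8
After step 12: R0 = 0.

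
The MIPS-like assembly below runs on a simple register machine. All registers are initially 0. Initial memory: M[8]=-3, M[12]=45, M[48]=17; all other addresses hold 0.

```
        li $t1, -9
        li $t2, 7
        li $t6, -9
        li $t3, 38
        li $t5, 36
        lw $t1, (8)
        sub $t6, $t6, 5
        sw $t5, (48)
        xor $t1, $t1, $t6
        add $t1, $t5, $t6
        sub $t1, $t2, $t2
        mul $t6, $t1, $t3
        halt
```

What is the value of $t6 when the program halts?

after li $t1, -9: $t1=-9
after li $t2, 7: $t2=7
after li $t6, -9: $t6=-9
after li $t3, 38: $t3=38
after li $t5, 36: $t5=36
after lw $t1, (8): $t1=M[8]=-3
after sub $t6, $t6, 5: $t6=(-9)-5=-14
sw $t5, (48) → M[48]=36
after xor $t1, $t1, $t6: $t1=(-3)^(-14)=15
after add $t1, $t5, $t6: $t1=36+(-14)=22
after sub $t1, $t2, $t2: $t1=7-7=0
after mul $t6, $t1, $t3: $t6=0*38=0
halt.

0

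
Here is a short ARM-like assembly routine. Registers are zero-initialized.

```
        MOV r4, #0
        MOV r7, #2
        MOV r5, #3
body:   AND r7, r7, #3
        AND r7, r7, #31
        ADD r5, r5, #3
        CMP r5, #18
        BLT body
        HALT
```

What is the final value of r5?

after MOV r4, #0: r4=0
after MOV r7, #2: r7=2
after MOV r5, #3: r5=3
after AND r7, r7, #3: r7=2&3=2
after AND r7, r7, #31: r7=2&31=2
after ADD r5, r5, #3: r5=3+3=6
CMP r5, #18  (cmp 6,18)
BLT body: taken
after AND r7, r7, #3: r7=2&3=2
after AND r7, r7, #31: r7=2&31=2
after ADD r5, r5, #3: r5=6+3=9
CMP r5, #18  (cmp 9,18)
BLT body: taken
after AND r7, r7, #3: r7=2&3=2
after AND r7, r7, #31: r7=2&31=2
after ADD r5, r5, #3: r5=9+3=12
CMP r5, #18  (cmp 12,18)
BLT body: taken
after AND r7, r7, #3: r7=2&3=2
after AND r7, r7, #31: r7=2&31=2
after ADD r5, r5, #3: r5=12+3=15
CMP r5, #18  (cmp 15,18)
BLT body: taken
after AND r7, r7, #3: r7=2&3=2
after AND r7, r7, #31: r7=2&31=2
after ADD r5, r5, #3: r5=15+3=18
CMP r5, #18  (cmp 18,18)
BLT body: not taken
halt.

18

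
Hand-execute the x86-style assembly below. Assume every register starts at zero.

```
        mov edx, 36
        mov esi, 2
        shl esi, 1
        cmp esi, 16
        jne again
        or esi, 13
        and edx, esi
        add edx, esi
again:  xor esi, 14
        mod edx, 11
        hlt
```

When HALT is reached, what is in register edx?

mov edx, 36 → edx=36
mov esi, 2 → esi=2
shl esi, 1 → esi=2<<1=4
cmp esi, 16  (cmp 4,16)
jne again: taken
xor esi, 14 → esi=4^14=10
mod edx, 11 → edx=36%11=3
halt.

3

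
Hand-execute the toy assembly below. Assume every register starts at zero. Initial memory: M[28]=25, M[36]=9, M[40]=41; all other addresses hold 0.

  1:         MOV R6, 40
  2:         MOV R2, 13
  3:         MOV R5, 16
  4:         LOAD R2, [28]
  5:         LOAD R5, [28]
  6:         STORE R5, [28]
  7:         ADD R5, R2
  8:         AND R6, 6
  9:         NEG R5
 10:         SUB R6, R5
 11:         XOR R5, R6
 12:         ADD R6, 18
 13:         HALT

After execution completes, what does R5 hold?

MOV R6, 40 → R6=40
MOV R2, 13 → R2=13
MOV R5, 16 → R5=16
LOAD R2, [28] → R2=M[28]=25
LOAD R5, [28] → R5=M[28]=25
STORE R5, [28] → M[28]=25
ADD R5, R2 → R5=25+25=50
AND R6, 6 → R6=40&6=0
NEG R5 → R5=-(50)=-50
SUB R6, R5 → R6=0-(-50)=50
XOR R5, R6 → R5=(-50)^50=-4
ADD R6, 18 → R6=50+18=68
halt.

-4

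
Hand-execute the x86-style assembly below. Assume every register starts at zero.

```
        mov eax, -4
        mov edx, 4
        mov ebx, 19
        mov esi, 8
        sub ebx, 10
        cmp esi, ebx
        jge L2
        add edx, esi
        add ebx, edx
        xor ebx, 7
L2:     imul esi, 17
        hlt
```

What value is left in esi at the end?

136

after mov eax, -4: eax=-4
after mov edx, 4: edx=4
after mov ebx, 19: ebx=19
after mov esi, 8: esi=8
after sub ebx, 10: ebx=19-10=9
cmp esi, ebx  (cmp 8,9)
jge L2: not taken
after add edx, esi: edx=4+8=12
after add ebx, edx: ebx=9+12=21
after xor ebx, 7: ebx=21^7=18
after imul esi, 17: esi=8*17=136
halt.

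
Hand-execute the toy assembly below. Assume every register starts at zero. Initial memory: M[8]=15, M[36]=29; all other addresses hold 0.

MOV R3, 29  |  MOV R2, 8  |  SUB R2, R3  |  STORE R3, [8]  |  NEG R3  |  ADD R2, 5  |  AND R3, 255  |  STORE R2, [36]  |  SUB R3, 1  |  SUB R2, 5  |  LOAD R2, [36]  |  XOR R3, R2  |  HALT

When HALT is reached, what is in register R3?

after MOV R3, 29: R3=29
after MOV R2, 8: R2=8
after SUB R2, R3: R2=8-29=-21
STORE R3, [8] → M[8]=29
after NEG R3: R3=-(29)=-29
after ADD R2, 5: R2=(-21)+5=-16
after AND R3, 255: R3=(-29)&255=227
STORE R2, [36] → M[36]=-16
after SUB R3, 1: R3=227-1=226
after SUB R2, 5: R2=(-16)-5=-21
after LOAD R2, [36]: R2=M[36]=-16
after XOR R3, R2: R3=226^(-16)=-238
halt.

-238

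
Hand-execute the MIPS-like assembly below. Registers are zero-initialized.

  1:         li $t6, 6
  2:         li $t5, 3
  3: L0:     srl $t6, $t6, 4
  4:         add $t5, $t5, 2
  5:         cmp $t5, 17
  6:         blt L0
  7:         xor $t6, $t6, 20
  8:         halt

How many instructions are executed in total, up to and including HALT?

after li $t6, 6: $t6=6
after li $t5, 3: $t5=3
after srl $t6, $t6, 4: $t6=6>>4=0
after add $t5, $t5, 2: $t5=3+2=5
cmp $t5, 17  (cmp 5,17)
blt L0: taken
after srl $t6, $t6, 4: $t6=0>>4=0
after add $t5, $t5, 2: $t5=5+2=7
cmp $t5, 17  (cmp 7,17)
blt L0: taken
after srl $t6, $t6, 4: $t6=0>>4=0
after add $t5, $t5, 2: $t5=7+2=9
cmp $t5, 17  (cmp 9,17)
blt L0: taken
after srl $t6, $t6, 4: $t6=0>>4=0
after add $t5, $t5, 2: $t5=9+2=11
cmp $t5, 17  (cmp 11,17)
blt L0: taken
after srl $t6, $t6, 4: $t6=0>>4=0
after add $t5, $t5, 2: $t5=11+2=13
cmp $t5, 17  (cmp 13,17)
blt L0: taken
after srl $t6, $t6, 4: $t6=0>>4=0
after add $t5, $t5, 2: $t5=13+2=15
cmp $t5, 17  (cmp 15,17)
blt L0: taken
after srl $t6, $t6, 4: $t6=0>>4=0
after add $t5, $t5, 2: $t5=15+2=17
cmp $t5, 17  (cmp 17,17)
blt L0: not taken
after xor $t6, $t6, 20: $t6=0^20=20
halt.
Total executed instructions: 32.

32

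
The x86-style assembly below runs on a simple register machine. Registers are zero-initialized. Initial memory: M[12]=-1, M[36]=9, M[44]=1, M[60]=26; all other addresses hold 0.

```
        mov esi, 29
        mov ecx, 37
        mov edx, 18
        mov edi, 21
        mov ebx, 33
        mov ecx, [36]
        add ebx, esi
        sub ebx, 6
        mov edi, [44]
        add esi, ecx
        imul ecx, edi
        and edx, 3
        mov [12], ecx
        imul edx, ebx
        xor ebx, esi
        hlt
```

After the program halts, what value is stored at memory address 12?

9

after mov esi, 29: esi=29
after mov ecx, 37: ecx=37
after mov edx, 18: edx=18
after mov edi, 21: edi=21
after mov ebx, 33: ebx=33
after mov ecx, [36]: ecx=M[36]=9
after add ebx, esi: ebx=33+29=62
after sub ebx, 6: ebx=62-6=56
after mov edi, [44]: edi=M[44]=1
after add esi, ecx: esi=29+9=38
after imul ecx, edi: ecx=9*1=9
after and edx, 3: edx=18&3=2
mov [12], ecx → M[12]=9
after imul edx, ebx: edx=2*56=112
after xor ebx, esi: ebx=56^38=30
halt.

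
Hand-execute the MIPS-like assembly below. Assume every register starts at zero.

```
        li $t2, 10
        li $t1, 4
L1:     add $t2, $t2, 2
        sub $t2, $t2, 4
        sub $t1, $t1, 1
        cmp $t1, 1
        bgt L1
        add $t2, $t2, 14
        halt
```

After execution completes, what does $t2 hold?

18

$t2=10
$t1=4
$t2=10+2=12
$t2=12-4=8
$t1=4-1=3
cmp $t1, 1  (cmp 3,1)
bgt L1: taken
$t2=8+2=10
$t2=10-4=6
$t1=3-1=2
cmp $t1, 1  (cmp 2,1)
bgt L1: taken
$t2=6+2=8
$t2=8-4=4
$t1=2-1=1
cmp $t1, 1  (cmp 1,1)
bgt L1: not taken
$t2=4+14=18
halt.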